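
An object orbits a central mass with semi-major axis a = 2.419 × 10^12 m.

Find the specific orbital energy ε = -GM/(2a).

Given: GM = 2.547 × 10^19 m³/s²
a = 2.419 × 10^12 m
GM = 2.547 × 10^19 m³/s²
2a = 4.838 × 10^12 m
ε = −GM/(2a) = -5.26457 × 10^6 J/kg ≈ -5.265 MJ/kg

Final answer: -5.265 MJ/kg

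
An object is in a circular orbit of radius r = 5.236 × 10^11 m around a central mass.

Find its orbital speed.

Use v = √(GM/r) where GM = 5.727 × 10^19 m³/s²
r = 5.236 × 10^11 m
GM = 5.727 × 10^19 m³/s²
GM/r = (5.727 × 10^19) / (5.236 × 10^11) = 1.09377 × 10^8 m²/s²
v = √(GM/r) = 10458.4 m/s ≈ 10.46 km/s

Final answer: 10.46 km/s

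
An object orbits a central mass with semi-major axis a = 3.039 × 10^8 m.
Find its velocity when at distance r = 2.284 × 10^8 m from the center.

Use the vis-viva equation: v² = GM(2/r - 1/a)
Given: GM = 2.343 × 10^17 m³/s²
a = 3.039 × 10^8 m
r = 2.284 × 10^8 m
GM = 2.343 × 10^17 m³/s²
2/r − 1/a = 8.75657 × 10^-9 − 3.29056 × 10^-9 = 5.46601 × 10^-9 m⁻¹
v² = GM (2/r − 1/a) = 1.28069 × 10^9 m²/s²
v = 35786.7 m/s ≈ 35.79 km/s

Final answer: 35.79 km/s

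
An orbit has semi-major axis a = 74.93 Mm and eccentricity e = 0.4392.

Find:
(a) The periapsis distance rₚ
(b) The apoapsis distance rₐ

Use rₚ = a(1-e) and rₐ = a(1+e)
a = 74.93 Mm = 7.493 × 10^7 m
e = 0.4392:  1 − e = 0.5608,  1 + e = 1.4392
(a) rₚ = a(1 − e) = 7.493 × 10^7 m × 0.5608 = 4.20207 × 10^7 m ≈ 42.02 Mm
(b) rₐ = a(1 + e) = 7.493 × 10^7 m × 1.4392 = 1.07839 × 10^8 m ≈ 107.8 Mm

Final answer:
(a) rₚ = 42.02 Mm
(b) rₐ = 107.8 Mm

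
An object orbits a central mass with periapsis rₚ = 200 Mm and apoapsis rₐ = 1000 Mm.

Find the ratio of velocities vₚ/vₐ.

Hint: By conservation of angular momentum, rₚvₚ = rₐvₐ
rₚ = 200 Mm = 2 × 10^8 m
rₐ = 1000 Mm = 1 × 10^9 m
rₚvₚ = rₐvₐ  ⇒  vₚ/vₐ = rₐ/rₚ
vₚ/vₐ = (1 × 10^9) / (2 × 10^8) = 5

Final answer: vₚ/vₐ = 5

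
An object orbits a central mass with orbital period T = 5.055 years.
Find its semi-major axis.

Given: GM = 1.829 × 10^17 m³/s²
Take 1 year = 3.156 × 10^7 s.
T = 5.055 years = 1.59536 × 10^8 s
GM = 1.829 × 10^17 m³/s²
Kepler's third law: a³ = GM T² / (4π²)
T² = 2.54517 × 10^16 s²
a³ = (1.829 × 10^17) × (2.54517 × 10^16) / (4π²) = 1.17915 × 10^32 m³
a = (a³)^(1/3) = 4.90369 × 10^10 m ≈ 49.04 Gm

Final answer: 49.04 Gm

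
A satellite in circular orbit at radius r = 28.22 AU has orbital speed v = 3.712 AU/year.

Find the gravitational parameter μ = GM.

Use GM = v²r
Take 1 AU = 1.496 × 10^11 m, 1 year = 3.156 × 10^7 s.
r = 28.22 AU = 4.22171 × 10^12 m
v = 3.712 AU/year = 17595.5 m/s
v² = 3.09603 × 10^8 m²/s²
GM = v²r = 3.09603 × 10^8 × 4.22171 × 10^12 = 1.30705 × 10^21 m³/s²
GM ≈ 1.307 × 10^21 m³/s²

Final answer: GM = 1.307 × 10^21 m³/s²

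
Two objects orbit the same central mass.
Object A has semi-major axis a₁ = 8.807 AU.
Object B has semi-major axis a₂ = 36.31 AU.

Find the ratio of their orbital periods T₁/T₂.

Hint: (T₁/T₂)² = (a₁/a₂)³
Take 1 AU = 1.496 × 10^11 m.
a₁ = 8.807 AU = 1.31753 × 10^12 m
a₂ = 36.31 AU = 5.43198 × 10^12 m
a₁/a₂ = 0.24255
T₁/T₂ = (a₁/a₂)^(3/2) = (0.24255)^1.5 = 0.119455

Final answer: T₁/T₂ = 0.1195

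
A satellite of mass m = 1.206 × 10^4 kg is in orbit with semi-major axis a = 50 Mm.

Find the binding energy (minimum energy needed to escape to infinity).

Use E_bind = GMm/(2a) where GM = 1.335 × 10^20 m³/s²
a = 50 Mm = 5 × 10^7 m
GM = 1.335 × 10^20 m³/s²
m = 1.206 × 10^4 kg
GMm = 1.335 × 10^20 × 12060 = 1.61001 × 10^24 m³·kg/s²
2a = 1 × 10^8 m
E_bind = GMm/(2a) = 1.61001 × 10^16 J ≈ 16.1 PJ

Final answer: 16.1 PJ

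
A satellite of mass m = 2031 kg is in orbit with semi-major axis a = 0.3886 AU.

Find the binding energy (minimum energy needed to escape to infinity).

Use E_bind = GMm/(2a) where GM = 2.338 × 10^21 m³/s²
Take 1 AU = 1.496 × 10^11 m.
a = 0.3886 AU = 5.81346 × 10^10 m
GM = 2.338 × 10^21 m³/s²
m = 2031 kg
GMm = 2.338 × 10^21 × 2031 = 4.74848 × 10^24 m³·kg/s²
2a = 1.16269 × 10^11 m
E_bind = GMm/(2a) = 4.08404 × 10^13 J ≈ 40.84 TJ

Final answer: 40.84 TJ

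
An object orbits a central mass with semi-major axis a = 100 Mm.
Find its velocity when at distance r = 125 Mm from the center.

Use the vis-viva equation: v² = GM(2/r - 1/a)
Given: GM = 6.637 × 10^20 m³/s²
a = 100 Mm = 1 × 10^8 m
r = 125 Mm = 1.25 × 10^8 m
GM = 6.637 × 10^20 m³/s²
2/r − 1/a = 1.6 × 10^-8 − 1 × 10^-8 = 6 × 10^-9 m⁻¹
v² = GM (2/r − 1/a) = 3.9822 × 10^12 m²/s²
v = 1.99555 × 10^6 m/s ≈ 1996 km/s

Final answer: 1996 km/s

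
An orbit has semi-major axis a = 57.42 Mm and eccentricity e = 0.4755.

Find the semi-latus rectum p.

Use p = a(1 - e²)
a = 57.42 Mm = 5.742 × 10^7 m
e = 0.4755,  e² = 0.2261,  1 − e² = 0.7739
p = a(1 − e²) = 5.742 × 10^7 m × 0.7739 = 4.44373 × 10^7 m ≈ 44.44 Mm

Final answer: p = 44.44 Mm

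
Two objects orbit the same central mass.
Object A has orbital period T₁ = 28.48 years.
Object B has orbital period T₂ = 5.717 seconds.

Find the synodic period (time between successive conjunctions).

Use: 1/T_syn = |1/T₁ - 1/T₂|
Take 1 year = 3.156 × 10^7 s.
T₁ = 28.48 years = 8.98829 × 10^8 s
T₂ = 5.717 seconds
1/T₁ = 1.11256 × 10^-9 s⁻¹
1/T₂ = 0.174917 s⁻¹
|1/T₁ − 1/T₂| = 0.174917 s⁻¹
T_syn = 1 / |1/T₁ − 1/T₂| = 5.717 s ≈ 5.717 seconds

Final answer: T_syn = 5.717 seconds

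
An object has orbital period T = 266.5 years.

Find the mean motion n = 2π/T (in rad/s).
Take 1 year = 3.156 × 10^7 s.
T = 266.5 years = 8.41074 × 10^9 s
n = 2π / (8.41074 × 10^9 s) = 7.47043 × 10^-10 rad/s ≈ 7.47 × 10^-10 rad/s

Final answer: n = 7.47 × 10^-10 rad/s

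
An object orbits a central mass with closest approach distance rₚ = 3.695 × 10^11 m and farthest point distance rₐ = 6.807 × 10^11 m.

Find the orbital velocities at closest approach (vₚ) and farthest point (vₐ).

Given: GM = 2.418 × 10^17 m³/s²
rₚ = 3.695 × 10^11 m
rₐ = 6.807 × 10^11 m
GM = 2.418 × 10^17 m³/s²
a = (rₚ + rₐ)/2 = 5.251 × 10^11 m
Vis-viva: v² = GM (2/r − 1/a)
vₚ² = 2.418 × 10^17 × (5.41272 × 10^-12 − 1.9044 × 10^-12) = 848312 m²/s²
vₚ = 921.039 m/s ≈ 921 m/s
vₐ² = 2.418 × 10^17 × (2.93815 × 10^-12 − 1.9044 × 10^-12) = 249961 m²/s²
vₐ = 499.961 m/s ≈ 500 m/s

Final answer: vₚ = 921 m/s, vₐ = 500 m/s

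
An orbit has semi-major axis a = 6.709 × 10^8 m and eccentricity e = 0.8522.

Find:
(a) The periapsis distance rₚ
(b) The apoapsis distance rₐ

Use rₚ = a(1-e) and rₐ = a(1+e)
a = 6.709 × 10^8 m
e = 0.8522:  1 − e = 0.1478,  1 + e = 1.8522
(a) rₚ = a(1 − e) = 6.709 × 10^8 m × 0.1478 = 9.9159 × 10^7 m ≈ 9.916 × 10^7 m
(b) rₐ = a(1 + e) = 6.709 × 10^8 m × 1.8522 = 1.24264 × 10^9 m ≈ 1.243 × 10^9 m

Final answer:
(a) rₚ = 9.916 × 10^7 m
(b) rₐ = 1.243 × 10^9 m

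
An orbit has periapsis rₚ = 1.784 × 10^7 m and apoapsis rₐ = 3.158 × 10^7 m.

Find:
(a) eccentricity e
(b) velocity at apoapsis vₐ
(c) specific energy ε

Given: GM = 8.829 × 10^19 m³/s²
rₚ = 1.784 × 10^7 m
rₐ = 3.158 × 10^7 m
GM = 8.829 × 10^19 m³/s²
a = (rₚ + rₐ)/2 = 2.471 × 10^7 m
e = (rₐ − rₚ)/(rₐ + rₚ) = (1.374 × 10^7) / (4.942 × 10^7) = 0.278025
(a) e = 0.278025 ≈ 0.278
(b) vₐ² = GM (2/rₐ − 1/a) = 8.829 × 10^19 × (6.33312 × 10^-8 − 4.04694 × 10^-8) = 2.01847 × 10^12 m²/s²;  vₐ = 1.42073 × 10^6 m/s ≈ 1421 km/s
(c) 2a = 4.942 × 10^7 m;  ε = −GM/(2a) = -1.78652 × 10^12 J/kg ≈ -1787 GJ/kg

Final answer:
(a) eccentricity e = 0.278
(b) velocity at apoapsis vₐ = 1421 km/s
(c) specific energy ε = -1787 GJ/kg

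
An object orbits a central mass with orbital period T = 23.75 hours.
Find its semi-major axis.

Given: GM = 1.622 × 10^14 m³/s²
T = 23.75 hours = 85500 s
GM = 1.622 × 10^14 m³/s²
Kepler's third law: a³ = GM T² / (4π²)
T² = 7.31025 × 10^9 s²
a³ = (1.622 × 10^14) × (7.31025 × 10^9) / (4π²) = 3.00347 × 10^22 m³
a = (a³)^(1/3) = 3.10843 × 10^7 m ≈ 31.08 Mm

Final answer: 31.08 Mm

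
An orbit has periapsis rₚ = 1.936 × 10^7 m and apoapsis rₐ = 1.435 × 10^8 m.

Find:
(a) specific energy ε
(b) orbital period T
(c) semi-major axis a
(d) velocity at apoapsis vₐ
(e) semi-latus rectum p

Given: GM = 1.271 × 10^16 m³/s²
rₚ = 1.936 × 10^7 m
rₐ = 1.435 × 10^8 m
GM = 1.271 × 10^16 m³/s²
a = (rₚ + rₐ)/2 = 8.143 × 10^7 m
e = (rₐ − rₚ)/(rₐ + rₚ) = (1.2414 × 10^8) / (1.6286 × 10^8) = 0.76225
(a) 2a = 1.6286 × 10^8 m;  ε = −GM/(2a) = -7.80425 × 10^7 J/kg ≈ -78.04 MJ/kg
(b) a³ = 5.3995 × 10^23 m³;  T = 2π √(a³/GM) = 2π × 6517.84 s = 40952.8 s ≈ 11.38 hours
(c) a = 8.143 × 10^7 m ≈ 8.143 × 10^7 m
(d) vₐ² = GM (2/rₐ − 1/a) = 1.271 × 10^16 × (1.39373 × 10^-8 − 1.22805 × 10^-8) = 2.10579 × 10^7 m²/s²;  vₐ = 4588.89 m/s ≈ 4.589 km/s
(e) 1 − e² = 0.418975;  p = a(1 − e²) = 8.143 × 10^7 × 0.418975 = 3.41172 × 10^7 m ≈ 3.412 × 10^7 m

Final answer:
(a) specific energy ε = -78.04 MJ/kg
(b) orbital period T = 11.38 hours
(c) semi-major axis a = 8.143 × 10^7 m
(d) velocity at apoapsis vₐ = 4.589 km/s
(e) semi-latus rectum p = 3.412 × 10^7 m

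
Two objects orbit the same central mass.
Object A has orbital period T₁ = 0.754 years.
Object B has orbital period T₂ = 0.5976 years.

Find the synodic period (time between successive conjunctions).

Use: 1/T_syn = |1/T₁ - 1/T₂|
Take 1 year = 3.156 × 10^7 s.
T₁ = 0.754 years = 2.37962 × 10^7 s
T₂ = 0.5976 years = 1.88603 × 10^7 s
1/T₁ = 4.20234 × 10^-8 s⁻¹
1/T₂ = 5.30215 × 10^-8 s⁻¹
|1/T₁ − 1/T₂| = 1.09981 × 10^-8 s⁻¹
T_syn = 1 / |1/T₁ − 1/T₂| = 9.09248 × 10^7 s ≈ 2.881 years

Final answer: T_syn = 2.881 years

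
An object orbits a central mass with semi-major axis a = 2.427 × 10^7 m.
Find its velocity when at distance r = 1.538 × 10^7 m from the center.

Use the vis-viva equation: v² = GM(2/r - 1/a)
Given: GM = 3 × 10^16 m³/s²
a = 2.427 × 10^7 m
r = 1.538 × 10^7 m
GM = 3 × 10^16 m³/s²
2/r − 1/a = 1.30039 × 10^-7 − 4.12031 × 10^-8 = 8.88359 × 10^-8 m⁻¹
v² = GM (2/r − 1/a) = 2.66508 × 10^9 m²/s²
v = 51624.4 m/s ≈ 51.62 km/s

Final answer: 51.62 km/s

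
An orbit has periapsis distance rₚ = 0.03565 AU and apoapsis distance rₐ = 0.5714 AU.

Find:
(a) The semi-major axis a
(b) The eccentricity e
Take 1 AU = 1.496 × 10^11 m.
rₚ = 0.03565 AU = 5.33324 × 10^9 m
rₐ = 0.5714 AU = 8.54814 × 10^10 m
(a) a = (rₚ + rₐ)/2 = 4.54073 × 10^10 m ≈ 0.3035 AU
(b) e = (rₐ − rₚ)/(rₐ + rₚ) = (8.01482 × 10^10) / (9.08147 × 10^10) = 0.882547

Final answer:
(a) a = 0.3035 AU
(b) e = 0.8825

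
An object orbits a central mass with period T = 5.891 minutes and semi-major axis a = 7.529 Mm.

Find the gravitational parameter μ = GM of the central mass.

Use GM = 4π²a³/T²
T = 5.891 minutes = 353.46 s
a = 7.529 Mm = 7.529 × 10^6 m
a³ = 4.26788 × 10^20 m³
T² = 124934 s²
GM = 4π² × (4.26788 × 10^20) / 124934 = 1.34862 × 10^17 m³/s²
GM ≈ 1.349 × 10^17 m³/s²

Final answer: GM = 1.349 × 10^17 m³/s²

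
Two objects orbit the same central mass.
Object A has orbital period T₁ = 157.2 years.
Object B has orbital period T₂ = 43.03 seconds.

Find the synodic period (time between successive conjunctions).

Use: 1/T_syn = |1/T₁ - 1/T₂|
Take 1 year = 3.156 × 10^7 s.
T₁ = 157.2 years = 4.96123 × 10^9 s
T₂ = 43.03 seconds
1/T₁ = 2.01563 × 10^-10 s⁻¹
1/T₂ = 0.0232396 s⁻¹
|1/T₁ − 1/T₂| = 0.0232396 s⁻¹
T_syn = 1 / |1/T₁ − 1/T₂| = 43.03 s ≈ 43.03 seconds

Final answer: T_syn = 43.03 seconds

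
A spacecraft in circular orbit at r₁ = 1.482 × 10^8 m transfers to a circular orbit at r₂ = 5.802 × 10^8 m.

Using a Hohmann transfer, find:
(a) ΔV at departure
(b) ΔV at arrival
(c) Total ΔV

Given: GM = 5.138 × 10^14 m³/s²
r₁ = 1.482 × 10^8 m
r₂ = 5.802 × 10^8 m
GM = 5.138 × 10^14 m³/s²
Transfer ellipse: a_t = (r₁ + r₂)/2 = 3.642 × 10^8 m
Circular speed at r₁: v₁ = √(GM/r₁) = 1861.97 m/s
Transfer speed at r₁ (periapsis): v₁ₜ = √(GM(2/r₁ − 1/a_t)) = 2350.13 m/s
(a) ΔV₁ = v₁ₜ − v₁ = 488.159 m/s ≈ 488.2 m/s
Circular speed at r₂: v₂ = √(GM/r₂) = 941.04 m/s
Transfer speed at r₂ (apoapsis): v₂ₜ = √(GM(2/r₂ − 1/a_t)) = 600.292 m/s
(b) ΔV₂ = v₂ − v₂ₜ = 340.749 m/s ≈ 340.7 m/s
(c) ΔV_total = ΔV₁ + ΔV₂ = 828.907 m/s ≈ 828.9 m/s

Final answer:
(a) ΔV₁ = 488.2 m/s
(b) ΔV₂ = 340.7 m/s
(c) ΔV_total = 828.9 m/s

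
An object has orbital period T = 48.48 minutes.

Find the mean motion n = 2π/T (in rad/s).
T = 48.48 minutes = 2908.8 s
n = 2π / 2908.8 s = 0.00216006 rad/s ≈ 0.00216 rad/s

Final answer: n = 0.00216 rad/s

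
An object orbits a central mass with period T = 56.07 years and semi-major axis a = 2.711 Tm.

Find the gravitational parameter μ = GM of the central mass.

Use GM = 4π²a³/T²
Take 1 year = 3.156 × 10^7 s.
T = 56.07 years = 1.76957 × 10^9 s
a = 2.711 Tm = 2.711 × 10^12 m
a³ = 1.99246 × 10^37 m³
T² = 3.13138 × 10^18 s²
GM = 4π² × (1.99246 × 10^37) / (3.13138 × 10^18) = 2.51196 × 10^20 m³/s²
GM ≈ 2.512 × 10^20 m³/s²

Final answer: GM = 2.512 × 10^20 m³/s²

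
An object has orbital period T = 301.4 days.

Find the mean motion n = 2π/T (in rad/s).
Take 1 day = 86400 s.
T = 301.4 days = 2.6041 × 10^7 s
n = 2π / (2.6041 × 10^7 s) = 2.41281 × 10^-7 rad/s ≈ 2.413 × 10^-7 rad/s

Final answer: n = 2.413 × 10^-7 rad/s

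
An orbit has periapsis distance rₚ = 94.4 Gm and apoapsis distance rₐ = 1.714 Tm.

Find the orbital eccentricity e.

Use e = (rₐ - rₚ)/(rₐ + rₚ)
rₚ = 94.4 Gm = 9.44 × 10^10 m
rₐ = 1.714 Tm = 1.714 × 10^12 m
rₐ − rₚ = 1.6196 × 10^12 m
rₐ + rₚ = 1.8084 × 10^12 m
e = (rₐ − rₚ)/(rₐ + rₚ) = 0.895598

Final answer: e = 0.8956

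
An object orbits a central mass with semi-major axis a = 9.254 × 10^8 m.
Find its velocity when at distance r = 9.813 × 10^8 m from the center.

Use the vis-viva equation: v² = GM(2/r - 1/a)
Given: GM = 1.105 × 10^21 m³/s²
a = 9.254 × 10^8 m
r = 9.813 × 10^8 m
GM = 1.105 × 10^21 m³/s²
2/r − 1/a = 2.03811 × 10^-9 − 1.08061 × 10^-9 = 9.57499 × 10^-10 m⁻¹
v² = GM (2/r − 1/a) = 1.05804 × 10^12 m²/s²
v = 1.02861 × 10^6 m/s ≈ 1029 km/s

Final answer: 1029 km/s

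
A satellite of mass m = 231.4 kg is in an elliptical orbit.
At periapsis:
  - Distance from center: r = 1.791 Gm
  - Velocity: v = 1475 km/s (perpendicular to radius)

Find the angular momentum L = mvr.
r = 1.791 Gm = 1.791 × 10^9 m
v = 1475 km/s = 1.475 × 10^6 m/s
vr = 1.475 × 10^6 × 1.791 × 10^9 = 2.64172 × 10^15 m²/s
L = m × vr = 231.4 × 2.64172 × 10^15 = 6.11295 × 10^17 kg·m²/s ≈ 6.113 × 10^17 kg·m²/s

Final answer: L = 6.113 × 10^17 kg·m²/s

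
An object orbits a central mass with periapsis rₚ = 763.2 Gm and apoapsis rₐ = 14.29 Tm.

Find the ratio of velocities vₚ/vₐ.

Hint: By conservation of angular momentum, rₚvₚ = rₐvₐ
rₚ = 763.2 Gm = 7.632 × 10^11 m
rₐ = 14.29 Tm = 1.429 × 10^13 m
rₚvₚ = rₐvₐ  ⇒  vₚ/vₐ = rₐ/rₚ
vₚ/vₐ = (1.429 × 10^13) / (7.632 × 10^11) = 18.7238

Final answer: vₚ/vₐ = 18.72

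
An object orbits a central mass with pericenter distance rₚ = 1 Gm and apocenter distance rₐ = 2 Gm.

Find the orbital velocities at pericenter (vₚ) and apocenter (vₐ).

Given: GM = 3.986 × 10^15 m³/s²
rₚ = 1 Gm = 1 × 10^9 m
rₐ = 2 Gm = 2 × 10^9 m
GM = 3.986 × 10^15 m³/s²
a = (rₚ + rₐ)/2 = 1.5 × 10^9 m
Vis-viva: v² = GM (2/r − 1/a)
vₚ² = 3.986 × 10^15 × (2 × 10^-9 − 6.66667 × 10^-10) = 5.31467 × 10^6 m²/s²
vₚ = 2305.36 m/s ≈ 2.305 km/s
vₐ² = 3.986 × 10^15 × (1 × 10^-9 − 6.66667 × 10^-10) = 1.32867 × 10^6 m²/s²
vₐ = 1152.68 m/s ≈ 1.153 km/s

Final answer: vₚ = 2.305 km/s, vₐ = 1.153 km/s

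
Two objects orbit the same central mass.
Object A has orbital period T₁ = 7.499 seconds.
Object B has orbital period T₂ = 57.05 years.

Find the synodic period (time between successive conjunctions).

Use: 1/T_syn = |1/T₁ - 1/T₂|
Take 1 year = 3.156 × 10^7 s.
T₁ = 7.499 seconds
T₂ = 57.05 years = 1.8005 × 10^9 s
1/T₁ = 0.133351 s⁻¹
1/T₂ = 5.55402 × 10^-10 s⁻¹
|1/T₁ − 1/T₂| = 0.133351 s⁻¹
T_syn = 1 / |1/T₁ − 1/T₂| = 7.499 s ≈ 7.499 seconds

Final answer: T_syn = 7.499 seconds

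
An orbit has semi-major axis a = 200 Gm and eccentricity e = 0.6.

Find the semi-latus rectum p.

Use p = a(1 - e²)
a = 200 Gm = 2 × 10^11 m
e = 0.6,  e² = 0.36,  1 − e² = 0.64
p = a(1 − e²) = 2 × 10^11 m × 0.64 = 1.28 × 10^11 m ≈ 128 Gm

Final answer: p = 128 Gm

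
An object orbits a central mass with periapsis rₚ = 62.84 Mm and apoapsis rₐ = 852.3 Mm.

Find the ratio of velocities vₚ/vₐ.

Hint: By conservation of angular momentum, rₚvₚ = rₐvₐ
rₚ = 62.84 Mm = 6.284 × 10^7 m
rₐ = 852.3 Mm = 8.523 × 10^8 m
rₚvₚ = rₐvₐ  ⇒  vₚ/vₐ = rₐ/rₚ
vₚ/vₐ = (8.523 × 10^8) / (6.284 × 10^7) = 13.563

Final answer: vₚ/vₐ = 13.56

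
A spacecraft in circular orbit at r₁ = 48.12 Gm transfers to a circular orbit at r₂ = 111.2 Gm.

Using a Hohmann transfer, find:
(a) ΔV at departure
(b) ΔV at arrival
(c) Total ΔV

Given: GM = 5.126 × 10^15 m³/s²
r₁ = 48.12 Gm = 4.812 × 10^10 m
r₂ = 111.2 Gm = 1.112 × 10^11 m
GM = 5.126 × 10^15 m³/s²
Transfer ellipse: a_t = (r₁ + r₂)/2 = 7.966 × 10^10 m
Circular speed at r₁: v₁ = √(GM/r₁) = 326.382 m/s
Transfer speed at r₁ (periapsis): v₁ₜ = √(GM(2/r₁ − 1/a_t)) = 385.619 m/s
(a) ΔV₁ = v₁ₜ − v₁ = 59.2371 m/s ≈ 59.24 m/s
Circular speed at r₂: v₂ = √(GM/r₂) = 214.702 m/s
Transfer speed at r₂ (apoapsis): v₂ₜ = √(GM(2/r₂ − 1/a_t)) = 166.87 m/s
(b) ΔV₂ = v₂ − v₂ₜ = 47.8319 m/s ≈ 47.83 m/s
(c) ΔV_total = ΔV₁ + ΔV₂ = 107.069 m/s ≈ 107.1 m/s

Final answer:
(a) ΔV₁ = 59.24 m/s
(b) ΔV₂ = 47.83 m/s
(c) ΔV_total = 107.1 m/s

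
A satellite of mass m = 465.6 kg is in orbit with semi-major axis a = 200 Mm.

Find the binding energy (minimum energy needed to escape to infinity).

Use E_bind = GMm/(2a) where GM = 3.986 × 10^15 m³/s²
a = 200 Mm = 2 × 10^8 m
GM = 3.986 × 10^15 m³/s²
m = 465.6 kg
GMm = 3.986 × 10^15 × 465.6 = 1.85588 × 10^18 m³·kg/s²
2a = 4 × 10^8 m
E_bind = GMm/(2a) = 4.6397 × 10^9 J ≈ 4.64 GJ

Final answer: 4.64 GJ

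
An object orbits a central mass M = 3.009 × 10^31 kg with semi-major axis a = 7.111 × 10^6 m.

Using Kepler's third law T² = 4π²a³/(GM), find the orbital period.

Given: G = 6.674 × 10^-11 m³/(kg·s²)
M = 3.009 × 10^31 kg
GM = G × M = 6.674 × 10^-11 × 3.009 × 10^31 = 2.00821 × 10^21 m³/s²
a = 7.111 × 10^6 m
a³ = 3.59577 × 10^20 m³
T = 2π √(a³/GM) = 2π √((3.59577 × 10^20) / (2.00821 × 10^21)) = 2π × 0.423148 s
T = 2.65871 s ≈ 2.659 seconds

Final answer: 2.659 seconds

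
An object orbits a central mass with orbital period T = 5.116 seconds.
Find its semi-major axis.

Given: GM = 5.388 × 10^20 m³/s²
T = 5.116 seconds
GM = 5.388 × 10^20 m³/s²
Kepler's third law: a³ = GM T² / (4π²)
T² = 26.1735 s²
a³ = (5.388 × 10^20) × 26.1735 / (4π²) = 3.57214 × 10^20 m³
a = (a³)^(1/3) = 7.09539 × 10^6 m ≈ 7.095 × 10^6 m

Final answer: 7.095 × 10^6 m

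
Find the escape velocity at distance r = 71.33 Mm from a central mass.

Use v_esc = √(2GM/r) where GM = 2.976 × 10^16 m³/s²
r = 71.33 Mm = 7.133 × 10^7 m
GM = 2.976 × 10^16 m³/s²
2GM/r = 2 × (2.976 × 10^16) / (7.133 × 10^7) = 8.34432 × 10^8 m²/s²
v_esc = √(2GM/r) = 28886.5 m/s ≈ 28.89 km/s

Final answer: 28.89 km/s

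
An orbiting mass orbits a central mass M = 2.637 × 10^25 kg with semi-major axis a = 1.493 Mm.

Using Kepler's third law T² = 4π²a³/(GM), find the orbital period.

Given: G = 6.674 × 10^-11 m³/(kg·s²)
M = 2.637 × 10^25 kg
GM = G × M = 6.674 × 10^-11 × 2.637 × 10^25 = 1.75993 × 10^15 m³/s²
a = 1.493 Mm = 1.493 × 10^6 m
a³ = 3.32797 × 10^18 m³
T = 2π √(a³/GM) = 2π √((3.32797 × 10^18) / (1.75993 × 10^15)) = 2π × 43.4852 s
T = 273.226 s ≈ 4.554 minutes

Final answer: 4.554 minutes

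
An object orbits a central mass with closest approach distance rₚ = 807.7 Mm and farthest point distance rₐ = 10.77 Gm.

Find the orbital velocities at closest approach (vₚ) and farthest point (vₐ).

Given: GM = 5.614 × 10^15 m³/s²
rₚ = 807.7 Mm = 8.077 × 10^8 m
rₐ = 10.77 Gm = 1.077 × 10^10 m
GM = 5.614 × 10^15 m³/s²
a = (rₚ + rₐ)/2 = 5.78885 × 10^9 m
Vis-viva: v² = GM (2/r − 1/a)
vₚ² = 5.614 × 10^15 × (2.47617 × 10^-9 − 1.72746 × 10^-10) = 1.29314 × 10^7 m²/s²
vₚ = 3596.03 m/s ≈ 3.596 km/s
vₐ² = 5.614 × 10^15 × (1.85701 × 10^-10 − 1.72746 × 10^-10) = 72730.2 m²/s²
vₐ = 269.685 m/s ≈ 269.7 m/s

Final answer: vₚ = 3.596 km/s, vₐ = 269.7 m/s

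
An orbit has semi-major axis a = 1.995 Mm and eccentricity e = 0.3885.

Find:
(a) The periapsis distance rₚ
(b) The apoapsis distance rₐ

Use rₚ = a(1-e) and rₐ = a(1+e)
a = 1.995 Mm = 1.995 × 10^6 m
e = 0.3885:  1 − e = 0.6115,  1 + e = 1.3885
(a) rₚ = a(1 − e) = 1.995 × 10^6 m × 0.6115 = 1.21994 × 10^6 m ≈ 1.22 Mm
(b) rₐ = a(1 + e) = 1.995 × 10^6 m × 1.3885 = 2.77006 × 10^6 m ≈ 2.77 Mm

Final answer:
(a) rₚ = 1.22 Mm
(b) rₐ = 2.77 Mm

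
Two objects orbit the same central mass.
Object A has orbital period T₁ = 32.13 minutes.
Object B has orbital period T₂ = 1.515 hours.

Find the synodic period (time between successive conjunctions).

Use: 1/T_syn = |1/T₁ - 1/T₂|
T₁ = 32.13 minutes = 1927.8 s
T₂ = 1.515 hours = 5454 s
1/T₁ = 0.000518726 s⁻¹
1/T₂ = 0.000183352 s⁻¹
|1/T₁ − 1/T₂| = 0.000335374 s⁻¹
T_syn = 1 / |1/T₁ − 1/T₂| = 2981.74 s ≈ 49.7 minutes

Final answer: T_syn = 49.7 minutes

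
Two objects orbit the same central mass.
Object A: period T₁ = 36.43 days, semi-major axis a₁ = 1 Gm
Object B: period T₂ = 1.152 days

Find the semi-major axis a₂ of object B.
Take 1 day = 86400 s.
T₁ = 36.43 days = 3.14755 × 10^6 s
T₂ = 1.152 days = 99532.8 s
a₁ = 1 Gm = 1 × 10^9 m
Kepler's third law: (T₂/T₁)² = (a₂/a₁)³  ⇒  a₂ = a₁ (T₂/T₁)^(2/3)
T₂/T₁ = 0.0316223
(T₂/T₁)^(2/3) = 0.099999
a₂ = 1 × 10^9 m × 0.099999 = 9.9999 × 10^7 m ≈ 100 Mm

Final answer: a₂ = 100 Mm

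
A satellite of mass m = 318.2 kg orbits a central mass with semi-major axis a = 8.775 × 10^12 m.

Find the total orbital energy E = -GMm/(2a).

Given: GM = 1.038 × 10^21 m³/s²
a = 8.775 × 10^12 m
GM = 1.038 × 10^21 m³/s²
2a = 1.755 × 10^13 m
GMm = 1.038 × 10^21 × 318.2 = 3.30292 × 10^23 m³·kg/s²
E = −GMm/(2a) = -1.882 × 10^10 J ≈ -18.82 GJ

Final answer: -18.82 GJ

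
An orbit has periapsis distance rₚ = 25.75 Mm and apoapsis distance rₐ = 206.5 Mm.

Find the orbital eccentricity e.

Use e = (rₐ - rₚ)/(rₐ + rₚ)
rₚ = 25.75 Mm = 2.575 × 10^7 m
rₐ = 206.5 Mm = 2.065 × 10^8 m
rₐ − rₚ = 1.8075 × 10^8 m
rₐ + rₚ = 2.3225 × 10^8 m
e = (rₐ − rₚ)/(rₐ + rₚ) = 0.778256

Final answer: e = 0.7783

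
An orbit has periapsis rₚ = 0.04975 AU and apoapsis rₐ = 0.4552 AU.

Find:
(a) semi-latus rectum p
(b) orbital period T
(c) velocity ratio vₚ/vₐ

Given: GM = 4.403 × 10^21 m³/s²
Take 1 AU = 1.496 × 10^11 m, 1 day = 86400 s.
rₚ = 0.04975 AU = 7.4426 × 10^9 m
rₐ = 0.4552 AU = 6.80979 × 10^10 m
GM = 4.403 × 10^21 m³/s²
a = (rₚ + rₐ)/2 = 3.77703 × 10^10 m
e = (rₐ − rₚ)/(rₐ + rₚ) = (6.06553 × 10^10) / (7.55405 × 10^10) = 0.802951
(a) 1 − e² = 0.35527;  p = a(1 − e²) = 3.77703 × 10^10 × 0.35527 = 1.34186 × 10^10 m ≈ 0.0897 AU
(b) a³ = 5.38828 × 10^31 m³;  T = 2π √(a³/GM) = 2π × 110624 s = 695073 s ≈ 8.045 days
(c) vₚ/vₐ = rₐ/rₚ (angular momentum) = (6.80979 × 10^10) / (7.4426 × 10^9) = 9.14975 ≈ 9.15

Final answer:
(a) semi-latus rectum p = 0.0897 AU
(b) orbital period T = 8.045 days
(c) velocity ratio vₚ/vₐ = 9.15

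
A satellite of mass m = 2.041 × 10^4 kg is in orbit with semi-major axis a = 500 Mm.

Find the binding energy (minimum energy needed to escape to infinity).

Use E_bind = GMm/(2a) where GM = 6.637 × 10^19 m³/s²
a = 500 Mm = 5 × 10^8 m
GM = 6.637 × 10^19 m³/s²
m = 2.041 × 10^4 kg
GMm = 6.637 × 10^19 × 20410 = 1.35461 × 10^24 m³·kg/s²
2a = 1 × 10^9 m
E_bind = GMm/(2a) = 1.35461 × 10^15 J ≈ 1.355 PJ

Final answer: 1.355 PJ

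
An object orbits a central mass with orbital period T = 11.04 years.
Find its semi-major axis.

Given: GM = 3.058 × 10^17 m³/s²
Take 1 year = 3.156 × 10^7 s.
T = 11.04 years = 3.48422 × 10^8 s
GM = 3.058 × 10^17 m³/s²
Kepler's third law: a³ = GM T² / (4π²)
T² = 1.21398 × 10^17 s²
a³ = (3.058 × 10^17) × (1.21398 × 10^17) / (4π²) = 9.40351 × 10^32 m³
a = (a³)^(1/3) = 9.79708 × 10^10 m ≈ 9.797 × 10^10 m

Final answer: 9.797 × 10^10 m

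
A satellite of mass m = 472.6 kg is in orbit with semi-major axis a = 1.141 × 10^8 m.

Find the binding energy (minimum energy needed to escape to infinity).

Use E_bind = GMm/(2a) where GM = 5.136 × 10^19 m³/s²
a = 1.141 × 10^8 m
GM = 5.136 × 10^19 m³/s²
m = 472.6 kg
GMm = 5.136 × 10^19 × 472.6 = 2.42727 × 10^22 m³·kg/s²
2a = 2.282 × 10^8 m
E_bind = GMm/(2a) = 1.06366 × 10^14 J ≈ 106.4 TJ

Final answer: 106.4 TJ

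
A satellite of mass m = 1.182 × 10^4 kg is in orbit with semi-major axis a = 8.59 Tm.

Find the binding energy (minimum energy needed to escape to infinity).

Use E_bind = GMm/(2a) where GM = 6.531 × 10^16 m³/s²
a = 8.59 Tm = 8.59 × 10^12 m
GM = 6.531 × 10^16 m³/s²
m = 1.182 × 10^4 kg
GMm = 6.531 × 10^16 × 11820 = 7.71964 × 10^20 m³·kg/s²
2a = 1.718 × 10^13 m
E_bind = GMm/(2a) = 4.49339 × 10^7 J ≈ 44.93 MJ

Final answer: 44.93 MJ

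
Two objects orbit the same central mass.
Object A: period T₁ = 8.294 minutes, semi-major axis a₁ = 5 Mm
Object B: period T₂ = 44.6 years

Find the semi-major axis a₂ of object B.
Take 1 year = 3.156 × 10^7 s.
T₁ = 8.294 minutes = 497.64 s
T₂ = 44.6 years = 1.40758 × 10^9 s
a₁ = 5 Mm = 5 × 10^6 m
Kepler's third law: (T₂/T₁)² = (a₂/a₁)³  ⇒  a₂ = a₁ (T₂/T₁)^(2/3)
T₂/T₁ = 2.8285 × 10^6
(T₂/T₁)^(2/3) = 20000.4
a₂ = 5 × 10^6 m × 20000.4 = 1.00002 × 10^11 m ≈ 100 Gm

Final answer: a₂ = 100 Gm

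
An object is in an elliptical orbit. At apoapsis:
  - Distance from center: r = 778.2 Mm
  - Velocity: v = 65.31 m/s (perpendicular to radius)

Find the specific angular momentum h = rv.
r = 778.2 Mm = 7.782 × 10^8 m
v = 65.31 m/s
h = rv = 7.782 × 10^8 × 65.31 = 5.08242 × 10^10 m²/s ≈ 5.082 × 10^10 m²/s

Final answer: h = 5.082 × 10^10 m²/s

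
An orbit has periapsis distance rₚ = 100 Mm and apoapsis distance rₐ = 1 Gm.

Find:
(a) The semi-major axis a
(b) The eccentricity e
rₚ = 100 Mm = 1 × 10^8 m
rₐ = 1 Gm = 1 × 10^9 m
(a) a = (rₚ + rₐ)/2 = 5.5 × 10^8 m ≈ 550 Mm
(b) e = (rₐ − rₚ)/(rₐ + rₚ) = (9 × 10^8) / (1.1 × 10^9) = 0.818182

Final answer:
(a) a = 550 Mm
(b) e = 0.8182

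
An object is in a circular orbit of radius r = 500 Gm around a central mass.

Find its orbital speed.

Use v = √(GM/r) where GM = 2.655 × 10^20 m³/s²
r = 500 Gm = 5 × 10^11 m
GM = 2.655 × 10^20 m³/s²
GM/r = (2.655 × 10^20) / (5 × 10^11) = 5.31 × 10^8 m²/s²
v = √(GM/r) = 23043.4 m/s ≈ 23.04 km/s

Final answer: 23.04 km/s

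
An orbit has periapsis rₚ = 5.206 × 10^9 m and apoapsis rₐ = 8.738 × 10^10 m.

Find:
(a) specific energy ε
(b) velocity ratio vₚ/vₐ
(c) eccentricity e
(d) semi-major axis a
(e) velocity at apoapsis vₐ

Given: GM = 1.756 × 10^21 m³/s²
rₚ = 5.206 × 10^9 m
rₐ = 8.738 × 10^10 m
GM = 1.756 × 10^21 m³/s²
a = (rₚ + rₐ)/2 = 4.6293 × 10^10 m
e = (rₐ − rₚ)/(rₐ + rₚ) = (8.2174 × 10^10) / (9.2586 × 10^10) = 0.887542
(a) 2a = 9.2586 × 10^10 m;  ε = −GM/(2a) = -1.89662 × 10^10 J/kg ≈ -18.97 GJ/kg
(b) vₚ/vₐ = rₐ/rₚ (angular momentum) = (8.738 × 10^10) / (5.206 × 10^9) = 16.7845 ≈ 16.78
(c) e = 0.887542 ≈ 0.8875
(d) a = 4.6293 × 10^10 m ≈ 4.629 × 10^10 m
(e) vₐ² = GM (2/rₐ − 1/a) = 1.756 × 10^21 × (2.28885 × 10^-11 − 2.16015 × 10^-11) = 2.25996 × 10^9 m²/s²;  vₐ = 47539.1 m/s ≈ 47.54 km/s

Final answer:
(a) specific energy ε = -18.97 GJ/kg
(b) velocity ratio vₚ/vₐ = 16.78
(c) eccentricity e = 0.8875
(d) semi-major axis a = 4.629 × 10^10 m
(e) velocity at apoapsis vₐ = 47.54 km/s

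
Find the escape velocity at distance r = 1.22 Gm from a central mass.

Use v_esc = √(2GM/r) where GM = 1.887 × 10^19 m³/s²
r = 1.22 Gm = 1.22 × 10^9 m
GM = 1.887 × 10^19 m³/s²
2GM/r = 2 × (1.887 × 10^19) / (1.22 × 10^9) = 3.09344 × 10^10 m²/s²
v_esc = √(2GM/r) = 175882 m/s ≈ 175.9 km/s

Final answer: 175.9 km/s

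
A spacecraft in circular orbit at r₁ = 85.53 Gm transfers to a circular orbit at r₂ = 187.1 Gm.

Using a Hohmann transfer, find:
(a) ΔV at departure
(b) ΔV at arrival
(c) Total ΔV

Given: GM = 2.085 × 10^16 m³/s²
r₁ = 85.53 Gm = 8.553 × 10^10 m
r₂ = 187.1 Gm = 1.871 × 10^11 m
GM = 2.085 × 10^16 m³/s²
Transfer ellipse: a_t = (r₁ + r₂)/2 = 1.36315 × 10^11 m
Circular speed at r₁: v₁ = √(GM/r₁) = 493.735 m/s
Transfer speed at r₁ (periapsis): v₁ₜ = √(GM(2/r₁ − 1/a_t)) = 578.441 m/s
(a) ΔV₁ = v₁ₜ − v₁ = 84.7059 m/s ≈ 84.71 m/s
Circular speed at r₂: v₂ = √(GM/r₂) = 333.823 m/s
Transfer speed at r₂ (apoapsis): v₂ₜ = √(GM(2/r₂ − 1/a_t)) = 264.426 m/s
(b) ΔV₂ = v₂ − v₂ₜ = 69.3973 m/s ≈ 69.4 m/s
(c) ΔV_total = ΔV₁ + ΔV₂ = 154.103 m/s ≈ 154.1 m/s

Final answer:
(a) ΔV₁ = 84.71 m/s
(b) ΔV₂ = 69.4 m/s
(c) ΔV_total = 154.1 m/s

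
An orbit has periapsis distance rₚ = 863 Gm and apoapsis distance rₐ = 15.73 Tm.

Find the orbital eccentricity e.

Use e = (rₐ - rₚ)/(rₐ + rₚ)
rₚ = 863 Gm = 8.63 × 10^11 m
rₐ = 15.73 Tm = 1.573 × 10^13 m
rₐ − rₚ = 1.4867 × 10^13 m
rₐ + rₚ = 1.6593 × 10^13 m
e = (rₐ − rₚ)/(rₐ + rₚ) = 0.89598

Final answer: e = 0.896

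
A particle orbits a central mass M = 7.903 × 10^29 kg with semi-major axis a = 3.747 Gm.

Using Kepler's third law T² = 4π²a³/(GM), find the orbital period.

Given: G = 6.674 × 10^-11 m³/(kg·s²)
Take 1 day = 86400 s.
M = 7.903 × 10^29 kg
GM = G × M = 6.674 × 10^-11 × 7.903 × 10^29 = 5.27446 × 10^19 m³/s²
a = 3.747 Gm = 3.747 × 10^9 m
a³ = 5.26079 × 10^28 m³
T = 2π √(a³/GM) = 2π √((5.26079 × 10^28) / (5.27446 × 10^19)) = 2π × 31581.8 s
T = 198434 s ≈ 2.297 days

Final answer: 2.297 days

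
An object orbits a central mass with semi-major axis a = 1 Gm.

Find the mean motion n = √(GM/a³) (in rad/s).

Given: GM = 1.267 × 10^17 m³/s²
a = 1 Gm = 1 × 10^9 m
GM = 1.267 × 10^17 m³/s²
a³ = 1 × 10^27 m³
GM/a³ = (1.267 × 10^17) / (1 × 10^27) = 1.267 × 10^-10 s⁻²
n = √(GM/a³) = 1.12561 × 10^-5 rad/s ≈ 1.126 × 10^-5 rad/s

Final answer: n = 1.126 × 10^-5 rad/s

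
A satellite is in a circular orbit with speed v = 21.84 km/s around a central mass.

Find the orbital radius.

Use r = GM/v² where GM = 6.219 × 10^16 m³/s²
v = 21.84 km/s = 21840 m/s
GM = 6.219 × 10^16 m³/s²
v² = 4.76986 × 10^8 m²/s²
r = GM/v² = (6.219 × 10^16) / (4.76986 × 10^8) = 1.30381 × 10^8 m ≈ 1.304 × 10^8 m

Final answer: 1.304 × 10^8 m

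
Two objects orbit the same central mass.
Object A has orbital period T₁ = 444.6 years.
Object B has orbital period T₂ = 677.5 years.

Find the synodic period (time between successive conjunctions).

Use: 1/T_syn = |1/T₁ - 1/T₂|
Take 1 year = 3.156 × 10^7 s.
T₁ = 444.6 years = 1.40316 × 10^10 s
T₂ = 677.5 years = 2.13819 × 10^10 s
1/T₁ = 7.12678 × 10^-11 s⁻¹
1/T₂ = 4.67685 × 10^-11 s⁻¹
|1/T₁ − 1/T₂| = 2.44993 × 10^-11 s⁻¹
T_syn = 1 / |1/T₁ − 1/T₂| = 4.08175 × 10^10 s ≈ 1293 years

Final answer: T_syn = 1293 years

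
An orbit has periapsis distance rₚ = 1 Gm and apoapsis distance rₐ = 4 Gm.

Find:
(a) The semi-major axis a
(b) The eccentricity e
rₚ = 1 Gm = 1 × 10^9 m
rₐ = 4 Gm = 4 × 10^9 m
(a) a = (rₚ + rₐ)/2 = 2.5 × 10^9 m ≈ 2.5 Gm
(b) e = (rₐ − rₚ)/(rₐ + rₚ) = (3 × 10^9) / (5 × 10^9) = 0.6

Final answer:
(a) a = 2.5 Gm
(b) e = 0.6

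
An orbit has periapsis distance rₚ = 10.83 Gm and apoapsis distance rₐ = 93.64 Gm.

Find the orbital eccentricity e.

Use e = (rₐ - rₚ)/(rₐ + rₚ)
rₚ = 10.83 Gm = 1.083 × 10^10 m
rₐ = 93.64 Gm = 9.364 × 10^10 m
rₐ − rₚ = 8.281 × 10^10 m
rₐ + rₚ = 1.0447 × 10^11 m
e = (rₐ − rₚ)/(rₐ + rₚ) = 0.792668

Final answer: e = 0.7927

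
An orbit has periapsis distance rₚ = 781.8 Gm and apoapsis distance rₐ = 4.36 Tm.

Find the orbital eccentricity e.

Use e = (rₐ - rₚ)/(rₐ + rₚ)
rₚ = 781.8 Gm = 7.818 × 10^11 m
rₐ = 4.36 Tm = 4.36 × 10^12 m
rₐ − rₚ = 3.5782 × 10^12 m
rₐ + rₚ = 5.1418 × 10^12 m
e = (rₐ − rₚ)/(rₐ + rₚ) = 0.695904

Final answer: e = 0.6959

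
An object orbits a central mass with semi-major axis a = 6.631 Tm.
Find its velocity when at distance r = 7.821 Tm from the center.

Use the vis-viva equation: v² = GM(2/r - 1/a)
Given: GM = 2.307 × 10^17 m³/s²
a = 6.631 Tm = 6.631 × 10^12 m
r = 7.821 Tm = 7.821 × 10^12 m
GM = 2.307 × 10^17 m³/s²
2/r − 1/a = 2.55722 × 10^-13 − 1.50807 × 10^-13 = 1.04915 × 10^-13 m⁻¹
v² = GM (2/r − 1/a) = 24203.9 m²/s²
v = 155.576 m/s ≈ 155.6 m/s

Final answer: 155.6 m/s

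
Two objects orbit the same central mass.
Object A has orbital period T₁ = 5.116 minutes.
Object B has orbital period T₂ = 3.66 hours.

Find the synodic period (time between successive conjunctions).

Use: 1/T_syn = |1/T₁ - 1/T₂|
T₁ = 5.116 minutes = 306.96 s
T₂ = 3.66 hours = 13176 s
1/T₁ = 0.00325775 s⁻¹
1/T₂ = 7.58956 × 10^-5 s⁻¹
|1/T₁ − 1/T₂| = 0.00318186 s⁻¹
T_syn = 1 / |1/T₁ − 1/T₂| = 314.282 s ≈ 5.238 minutes

Final answer: T_syn = 5.238 minutes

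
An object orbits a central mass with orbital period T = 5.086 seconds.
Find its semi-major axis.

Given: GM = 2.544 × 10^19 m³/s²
T = 5.086 seconds
GM = 2.544 × 10^19 m³/s²
Kepler's third law: a³ = GM T² / (4π²)
T² = 25.8674 s²
a³ = (2.544 × 10^19) × 25.8674 / (4π²) = 1.6669 × 10^19 m³
a = (a³)^(1/3) = 2.55449 × 10^6 m ≈ 2.554 Mm

Final answer: 2.554 Mm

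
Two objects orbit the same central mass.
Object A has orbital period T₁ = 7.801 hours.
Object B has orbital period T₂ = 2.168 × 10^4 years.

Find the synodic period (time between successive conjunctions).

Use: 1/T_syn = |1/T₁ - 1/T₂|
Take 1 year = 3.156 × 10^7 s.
T₁ = 7.801 hours = 28083.6 s
T₂ = 2.168 × 10^4 years = 6.84221 × 10^11 s
1/T₁ = 3.5608 × 10^-5 s⁻¹
1/T₂ = 1.46152 × 10^-12 s⁻¹
|1/T₁ − 1/T₂| = 3.5608 × 10^-5 s⁻¹
T_syn = 1 / |1/T₁ − 1/T₂| = 28083.6 s ≈ 7.801 hours

Final answer: T_syn = 7.801 hours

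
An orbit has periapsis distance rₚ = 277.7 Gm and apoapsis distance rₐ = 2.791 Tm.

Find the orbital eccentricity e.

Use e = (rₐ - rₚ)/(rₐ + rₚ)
rₚ = 277.7 Gm = 2.777 × 10^11 m
rₐ = 2.791 Tm = 2.791 × 10^12 m
rₐ − rₚ = 2.5133 × 10^12 m
rₐ + rₚ = 3.0687 × 10^12 m
e = (rₐ − rₚ)/(rₐ + rₚ) = 0.819011

Final answer: e = 0.819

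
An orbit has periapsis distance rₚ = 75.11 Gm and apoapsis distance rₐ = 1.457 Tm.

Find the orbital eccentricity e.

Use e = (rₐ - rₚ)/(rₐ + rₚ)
rₚ = 75.11 Gm = 7.511 × 10^10 m
rₐ = 1.457 Tm = 1.457 × 10^12 m
rₐ − rₚ = 1.38189 × 10^12 m
rₐ + rₚ = 1.53211 × 10^12 m
e = (rₐ − rₚ)/(rₐ + rₚ) = 0.901952

Final answer: e = 0.902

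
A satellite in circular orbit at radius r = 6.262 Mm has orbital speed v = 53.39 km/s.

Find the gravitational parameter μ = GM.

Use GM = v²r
r = 6.262 Mm = 6.262 × 10^6 m
v = 53.39 km/s = 53390 m/s
v² = 2.85049 × 10^9 m²/s²
GM = v²r = 2.85049 × 10^9 × 6.262 × 10^6 = 1.78498 × 10^16 m³/s²
GM ≈ 1.785 × 10^16 m³/s²

Final answer: GM = 1.785 × 10^16 m³/s²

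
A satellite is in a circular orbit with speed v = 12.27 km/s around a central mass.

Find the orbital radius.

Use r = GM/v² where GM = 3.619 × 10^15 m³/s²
v = 12.27 km/s = 12270 m/s
GM = 3.619 × 10^15 m³/s²
v² = 1.50553 × 10^8 m²/s²
r = GM/v² = (3.619 × 10^15) / (1.50553 × 10^8) = 2.40381 × 10^7 m ≈ 2.404 × 10^7 m

Final answer: 2.404 × 10^7 m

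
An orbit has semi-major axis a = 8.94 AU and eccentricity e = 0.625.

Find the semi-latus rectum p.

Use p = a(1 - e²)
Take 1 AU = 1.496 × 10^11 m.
a = 8.94 AU = 1.33742 × 10^12 m
e = 0.625,  e² = 0.390625,  1 − e² = 0.609375
p = a(1 − e²) = 1.33742 × 10^12 m × 0.609375 = 8.14993 × 10^11 m ≈ 5.448 AU

Final answer: p = 5.448 AU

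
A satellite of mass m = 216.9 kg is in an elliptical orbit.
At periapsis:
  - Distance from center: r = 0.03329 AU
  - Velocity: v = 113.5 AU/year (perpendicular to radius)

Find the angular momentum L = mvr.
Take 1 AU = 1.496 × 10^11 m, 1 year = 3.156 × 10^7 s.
r = 0.03329 AU = 4.98018 × 10^9 m
v = 113.5 AU/year = 538010 m/s
vr = 538010 × 4.98018 × 10^9 = 2.67939 × 10^15 m²/s
L = m × vr = 216.9 × 2.67939 × 10^15 = 5.8116 × 10^17 kg·m²/s ≈ 5.812 × 10^17 kg·m²/s

Final answer: L = 5.812 × 10^17 kg·m²/s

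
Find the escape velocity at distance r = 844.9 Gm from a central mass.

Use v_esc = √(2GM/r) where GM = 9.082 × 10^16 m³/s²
r = 844.9 Gm = 8.449 × 10^11 m
GM = 9.082 × 10^16 m³/s²
2GM/r = 2 × (9.082 × 10^16) / (8.449 × 10^11) = 214984 m²/s²
v_esc = √(2GM/r) = 463.664 m/s ≈ 463.7 m/s

Final answer: 463.7 m/s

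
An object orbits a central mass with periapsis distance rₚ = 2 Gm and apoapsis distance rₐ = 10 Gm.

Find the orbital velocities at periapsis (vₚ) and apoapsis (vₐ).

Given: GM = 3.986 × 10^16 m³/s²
rₚ = 2 Gm = 2 × 10^9 m
rₐ = 10 Gm = 1 × 10^10 m
GM = 3.986 × 10^16 m³/s²
a = (rₚ + rₐ)/2 = 6 × 10^9 m
Vis-viva: v² = GM (2/r − 1/a)
vₚ² = 3.986 × 10^16 × (1 × 10^-9 − 1.66667 × 10^-10) = 3.32167 × 10^7 m²/s²
vₚ = 5763.39 m/s ≈ 5.763 km/s
vₐ² = 3.986 × 10^16 × (2 × 10^-10 − 1.66667 × 10^-10) = 1.32867 × 10^6 m²/s²
vₐ = 1152.68 m/s ≈ 1.153 km/s

Final answer: vₚ = 5.763 km/s, vₐ = 1.153 km/s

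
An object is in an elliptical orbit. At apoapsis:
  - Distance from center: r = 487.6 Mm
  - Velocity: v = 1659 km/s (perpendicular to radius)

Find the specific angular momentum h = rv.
r = 487.6 Mm = 4.876 × 10^8 m
v = 1659 km/s = 1.659 × 10^6 m/s
h = rv = 4.876 × 10^8 × 1.659 × 10^6 = 8.08928 × 10^14 m²/s ≈ 8.089 × 10^14 m²/s

Final answer: h = 8.089 × 10^14 m²/s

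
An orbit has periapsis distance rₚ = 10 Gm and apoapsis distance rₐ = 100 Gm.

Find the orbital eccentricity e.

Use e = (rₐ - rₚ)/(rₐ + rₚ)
rₚ = 10 Gm = 1 × 10^10 m
rₐ = 100 Gm = 1 × 10^11 m
rₐ − rₚ = 9 × 10^10 m
rₐ + rₚ = 1.1 × 10^11 m
e = (rₐ − rₚ)/(rₐ + rₚ) = 0.818182

Final answer: e = 0.8182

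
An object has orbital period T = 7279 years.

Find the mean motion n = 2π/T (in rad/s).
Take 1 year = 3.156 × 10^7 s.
T = 7279 years = 2.29725 × 10^11 s
n = 2π / (2.29725 × 10^11 s) = 2.73509 × 10^-11 rad/s ≈ 2.735 × 10^-11 rad/s

Final answer: n = 2.735 × 10^-11 rad/s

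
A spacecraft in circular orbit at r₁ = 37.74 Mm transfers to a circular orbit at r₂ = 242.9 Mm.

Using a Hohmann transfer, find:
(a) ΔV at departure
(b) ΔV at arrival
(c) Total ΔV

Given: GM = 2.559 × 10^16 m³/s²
r₁ = 37.74 Mm = 3.774 × 10^7 m
r₂ = 242.9 Mm = 2.429 × 10^8 m
GM = 2.559 × 10^16 m³/s²
Transfer ellipse: a_t = (r₁ + r₂)/2 = 1.4032 × 10^8 m
Circular speed at r₁: v₁ = √(GM/r₁) = 26039.6 m/s
Transfer speed at r₁ (periapsis): v₁ₜ = √(GM(2/r₁ − 1/a_t)) = 34260.1 m/s
(a) ΔV₁ = v₁ₜ − v₁ = 8220.47 m/s ≈ 8.22 km/s
Circular speed at r₂: v₂ = √(GM/r₂) = 10264.1 m/s
Transfer speed at r₂ (apoapsis): v₂ₜ = √(GM(2/r₂ − 1/a_t)) = 5323.07 m/s
(b) ΔV₂ = v₂ − v₂ₜ = 4941.04 m/s ≈ 4.941 km/s
(c) ΔV_total = ΔV₁ + ΔV₂ = 13161.5 m/s ≈ 13.16 km/s

Final answer:
(a) ΔV₁ = 8.22 km/s
(b) ΔV₂ = 4.941 km/s
(c) ΔV_total = 13.16 km/s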